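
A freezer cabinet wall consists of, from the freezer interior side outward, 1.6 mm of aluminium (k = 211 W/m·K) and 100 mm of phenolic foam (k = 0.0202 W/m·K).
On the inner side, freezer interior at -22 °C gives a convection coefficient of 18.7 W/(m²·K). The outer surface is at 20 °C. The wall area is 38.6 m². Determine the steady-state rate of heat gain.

Thermal resistances in series:
R_inner film = 1/(h_i·A) = 1/(18.7×38.6) = 0.001385 K/W
R_aluminium = L/(kA) = 0.0016/(211×38.6) = 1.964×10^-7 K/W
R_phenolic foam = L/(kA) = 0.1/(0.0202×38.6) = 0.1283 K/W
R_total = 0.1296 K/W
Q = ΔT / R_total = 42 / 0.1296

Q ≈ 324 W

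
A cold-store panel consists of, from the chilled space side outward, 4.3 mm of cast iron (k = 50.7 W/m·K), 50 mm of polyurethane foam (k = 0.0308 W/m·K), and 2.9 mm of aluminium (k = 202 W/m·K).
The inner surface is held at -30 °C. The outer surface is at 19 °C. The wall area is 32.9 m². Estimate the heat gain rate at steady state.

Q ≈ 993 W

Model the wall as resistances in series:
R_cast iron = L/(kA) = 0.0043/(50.7×32.9) = 2.578×10^-6 K/W
R_polyurethane foam = L/(kA) = 0.05/(0.0308×32.9) = 0.04934 K/W
R_aluminium = L/(kA) = 0.0029/(202×32.9) = 4.364×10^-7 K/W
R_total = 0.04935 K/W
Q = ΔT / R_total = 49 / 0.04935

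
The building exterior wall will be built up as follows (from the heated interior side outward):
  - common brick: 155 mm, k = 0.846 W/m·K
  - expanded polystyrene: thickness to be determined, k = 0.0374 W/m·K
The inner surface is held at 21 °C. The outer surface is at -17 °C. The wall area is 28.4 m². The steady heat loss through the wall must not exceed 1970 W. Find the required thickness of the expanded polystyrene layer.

Using the resistance-network approach (series):
R_common brick = L/(kA) = 0.155/(0.846×28.4) = 0.006451 K/W
Sum of the known resistances R_other = 0.006451 K/W
Required total resistance R_tot = ΔT/Q_allow = 38/1970 = 0.01929 K/W
R_expanded polystyrene = R_tot − R_other = 0.01284 K/W
L = R·k·A = 0.01284×0.0374×28.4

L ≈ 13.6 mm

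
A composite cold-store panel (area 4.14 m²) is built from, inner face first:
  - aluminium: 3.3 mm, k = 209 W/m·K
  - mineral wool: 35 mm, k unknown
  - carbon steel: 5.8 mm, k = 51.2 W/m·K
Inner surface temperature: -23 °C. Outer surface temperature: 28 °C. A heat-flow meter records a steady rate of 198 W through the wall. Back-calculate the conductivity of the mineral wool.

Thermal resistances in series:
R_aluminium = L/(kA) = 0.0033/(209×4.14) = 3.814×10^-6 K/W
R_carbon steel = L/(kA) = 0.0058/(51.2×4.14) = 2.736×10^-5 K/W
Sum of known resistances R_other = 3.118×10^-5 K/W
Total R = ΔT/Q = 51/198 = 0.2576 K/W
R_mineral wool = R_total − R_other = 0.2575 K/W
k = L/(R·A) = 0.035/(0.2575×4.14)

k ≈ 0.0328 W/(m·K)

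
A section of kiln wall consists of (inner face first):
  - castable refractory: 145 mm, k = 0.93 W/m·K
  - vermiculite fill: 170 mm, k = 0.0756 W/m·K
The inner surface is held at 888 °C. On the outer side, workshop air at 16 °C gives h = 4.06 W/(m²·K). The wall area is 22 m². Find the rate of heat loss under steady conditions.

Series thermal resistances:
R_castable refractory = L/(kA) = 0.145/(0.93×22) = 0.007087 K/W
R_vermiculite fill = L/(kA) = 0.17/(0.0756×22) = 0.1022 K/W
R_outer film = 1/(h_o·A) = 1/(4.06×22) = 0.0112 K/W
R_total = 0.1205 K/W
Q = ΔT / R_total = 872 / 0.1205

Q ≈ 7240 W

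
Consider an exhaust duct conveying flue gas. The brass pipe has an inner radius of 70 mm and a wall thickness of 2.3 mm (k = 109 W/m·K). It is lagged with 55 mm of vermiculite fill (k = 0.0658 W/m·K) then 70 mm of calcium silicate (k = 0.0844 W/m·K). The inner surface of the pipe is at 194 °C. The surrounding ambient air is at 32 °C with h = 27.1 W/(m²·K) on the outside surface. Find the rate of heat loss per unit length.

q′ ≈ 72.8 W/m

Treating each annulus and film as a series resistance:
R_brass pipe wall = ln(72.3/70)/(2π×109×1) = 4.72×10^-5 K/W
R_vermiculite fill = ln(127.3/72.3)/(2π×0.0658×1) = 1.368 K/W
R_calcium silicate = ln(197.3/127.3)/(2π×0.0844×1) = 0.8263 K/W
R_outer film = 1/(h_o·2πr_oL) = 1/(27.1×2π×0.1973×1) = 0.02977 K/W
R_total = 2.224 K/W
Q = ΔT/R_total = 162/2.224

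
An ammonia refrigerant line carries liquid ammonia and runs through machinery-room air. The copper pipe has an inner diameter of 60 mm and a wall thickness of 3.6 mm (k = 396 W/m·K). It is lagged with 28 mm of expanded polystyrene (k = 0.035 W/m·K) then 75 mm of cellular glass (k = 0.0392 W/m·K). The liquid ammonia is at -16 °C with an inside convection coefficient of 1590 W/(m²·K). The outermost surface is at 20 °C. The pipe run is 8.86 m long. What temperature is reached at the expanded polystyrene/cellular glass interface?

T ≈ 0.577 °C

Treating each annulus and film as a series resistance:
R_inner film = 1/(h_i·2πr₁L) = 1/(1590×2π×0.03×8.86) = 3.766×10^-4 K/W
R_copper pipe wall = ln(33.6/30)/(2π×396×8.86) = 5.141×10^-6 K/W
R_expanded polystyrene = ln(61.6/33.6)/(2π×0.035×8.86) = 0.3111 K/W
R_cellular glass = ln(136.6/61.6)/(2π×0.0392×8.86) = 0.3649 K/W
R_total = 0.6764 K/W
Q = ΔT/R_total = 36/0.6764
Q = 53.2 W
T_interface = T_inner + Q·ΣR(inner→interface) = -16 + 53.2×0.3115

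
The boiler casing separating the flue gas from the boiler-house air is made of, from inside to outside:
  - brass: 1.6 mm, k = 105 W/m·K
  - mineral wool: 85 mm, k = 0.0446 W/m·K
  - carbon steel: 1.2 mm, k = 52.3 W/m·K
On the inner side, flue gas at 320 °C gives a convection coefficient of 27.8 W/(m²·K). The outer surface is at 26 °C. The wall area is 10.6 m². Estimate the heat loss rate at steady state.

Series thermal resistances:
R_inner film = 1/(h_i·A) = 1/(27.8×10.6) = 0.003394 K/W
R_brass = L/(kA) = 0.0016/(105×10.6) = 1.438×10^-6 K/W
R_mineral wool = L/(kA) = 0.085/(0.0446×10.6) = 0.1798 K/W
R_carbon steel = L/(kA) = 0.0012/(52.3×10.6) = 2.165×10^-6 K/W
R_total = 0.1832 K/W
Q = ΔT / R_total = 294 / 0.1832

Q ≈ 1600 W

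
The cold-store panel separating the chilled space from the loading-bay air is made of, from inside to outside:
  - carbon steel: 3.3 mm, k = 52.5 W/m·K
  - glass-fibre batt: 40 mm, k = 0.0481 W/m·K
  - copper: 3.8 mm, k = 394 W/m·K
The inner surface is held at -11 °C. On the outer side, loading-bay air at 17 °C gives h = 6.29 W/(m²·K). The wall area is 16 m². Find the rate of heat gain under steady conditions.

Treating each layer as a thermal resistance in series:
R_carbon steel = L/(kA) = 0.0033/(52.5×16) = 3.929×10^-6 K/W
R_glass-fibre batt = L/(kA) = 0.04/(0.0481×16) = 0.05198 K/W
R_copper = L/(kA) = 0.0038/(394×16) = 6.028×10^-7 K/W
R_outer film = 1/(h_o·A) = 1/(6.29×16) = 0.009936 K/W
R_total = 0.06192 K/W
Q = ΔT / R_total = 28 / 0.06192

Q ≈ 452 W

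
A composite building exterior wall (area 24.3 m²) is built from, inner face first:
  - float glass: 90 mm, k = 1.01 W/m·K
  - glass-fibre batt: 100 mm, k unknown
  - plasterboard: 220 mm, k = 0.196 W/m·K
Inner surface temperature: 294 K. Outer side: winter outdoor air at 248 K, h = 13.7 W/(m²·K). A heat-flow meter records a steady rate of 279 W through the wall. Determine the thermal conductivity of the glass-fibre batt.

Series thermal resistances:
R_float glass = L/(kA) = 0.09/(1.01×24.3) = 0.003667 K/W
R_plasterboard = L/(kA) = 0.22/(0.196×24.3) = 0.04619 K/W
R_outer film = 1/(h_o·A) = 1/(13.7×24.3) = 0.003004 K/W
Sum of known resistances R_other = 0.05286 K/W
Total R = ΔT/Q = 46/279 = 0.1649 K/W
R_glass-fibre batt = R_total − R_other = 0.112 K/W
k = L/(R·A) = 0.1/(0.112×24.3)

k ≈ 0.0367 W/(m·K)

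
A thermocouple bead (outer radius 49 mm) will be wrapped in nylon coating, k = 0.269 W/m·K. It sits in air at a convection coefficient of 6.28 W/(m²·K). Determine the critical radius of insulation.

r_cr ≈ 85.7 mm

For a sphere r_cr = 2k/h = 2×0.269/6.28
r_cr = 85.7 mm; since the bare radius (49 mm) is below r_cr, adding a thin layer of insulation will *increase* heat loss.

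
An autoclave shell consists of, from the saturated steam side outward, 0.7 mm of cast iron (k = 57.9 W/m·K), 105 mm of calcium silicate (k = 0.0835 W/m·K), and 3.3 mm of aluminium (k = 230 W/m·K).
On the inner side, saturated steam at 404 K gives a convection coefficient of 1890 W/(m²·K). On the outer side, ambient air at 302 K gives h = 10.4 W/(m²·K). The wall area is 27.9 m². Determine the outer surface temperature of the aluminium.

T ≈ 309 K

Treating each layer as a thermal resistance in series:
R_inner film = 1/(h_i·A) = 1/(1890×27.9) = 1.896×10^-5 K/W
R_cast iron = L/(kA) = 0.0007/(57.9×27.9) = 4.333×10^-7 K/W
R_calcium silicate = L/(kA) = 0.105/(0.0835×27.9) = 0.04507 K/W
R_aluminium = L/(kA) = 0.0033/(230×27.9) = 5.143×10^-7 K/W
R_outer film = 1/(h_o·A) = 1/(10.4×27.9) = 0.003446 K/W
R_total = 0.04854 K/W;  Q = ΔT/R_total = 102/0.04854 = 2101 W
T_interface = T_inner − Q·ΣR(inner→interface) = 404 − 2100×0.04509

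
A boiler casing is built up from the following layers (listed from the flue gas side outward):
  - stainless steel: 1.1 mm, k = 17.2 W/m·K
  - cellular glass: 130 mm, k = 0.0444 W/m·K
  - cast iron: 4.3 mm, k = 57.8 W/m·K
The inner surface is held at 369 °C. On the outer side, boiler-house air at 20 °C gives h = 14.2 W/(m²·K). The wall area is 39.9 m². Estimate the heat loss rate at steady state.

Using the resistance-network approach (series):
R_stainless steel = L/(kA) = 0.0011/(17.2×39.9) = 1.603×10^-6 K/W
R_cellular glass = L/(kA) = 0.13/(0.0444×39.9) = 0.07338 K/W
R_cast iron = L/(kA) = 0.0043/(57.8×39.9) = 1.865×10^-6 K/W
R_outer film = 1/(h_o·A) = 1/(14.2×39.9) = 0.001765 K/W
R_total = 0.07515 K/W
Q = ΔT / R_total = 349 / 0.07515

Q ≈ 4640 W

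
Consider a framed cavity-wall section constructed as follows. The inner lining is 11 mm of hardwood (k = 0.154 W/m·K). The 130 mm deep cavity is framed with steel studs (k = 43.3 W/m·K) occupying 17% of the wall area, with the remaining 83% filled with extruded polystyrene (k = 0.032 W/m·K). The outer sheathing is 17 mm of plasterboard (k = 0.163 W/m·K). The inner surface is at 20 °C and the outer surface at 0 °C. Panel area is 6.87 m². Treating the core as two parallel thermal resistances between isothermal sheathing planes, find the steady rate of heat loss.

Q ≈ 711 W

Sheathing layers in series; stud and cavity paths in parallel between them.
R_inner = 0.011/(0.154×6.87) = 0.0104 K/W
R_stud  = 0.13/(43.3×0.17×6.87) = 0.002571 K/W
R_cav   = 0.13/(0.032×0.83×6.87) = 0.7125 K/W
1/R_core = 1/R_stud + 1/R_cav → R_core = 0.002561 K/W
R_outer = 0.017/(0.163×6.87) = 0.01518 K/W
R_total = 0.02814 K/W
Q = ΔT/R_total = 20/0.02814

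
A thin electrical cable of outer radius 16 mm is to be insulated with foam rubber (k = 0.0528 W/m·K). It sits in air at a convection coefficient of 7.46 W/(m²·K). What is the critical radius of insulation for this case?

For a cylinder r_cr = k/h = 0.0528/7.46
r_cr = 7.08 mm; since the bare radius (16 mm) is above r_cr, any added insulation will reduce heat loss.

r_cr ≈ 7.08 mm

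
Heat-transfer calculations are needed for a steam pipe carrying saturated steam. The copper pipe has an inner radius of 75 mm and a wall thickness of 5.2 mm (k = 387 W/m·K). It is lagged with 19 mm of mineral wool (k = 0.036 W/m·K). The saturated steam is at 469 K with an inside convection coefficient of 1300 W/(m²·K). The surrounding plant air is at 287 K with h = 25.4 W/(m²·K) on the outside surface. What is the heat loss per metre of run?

q′ ≈ 181 W/m

Cylindrical conduction, so R = ln(r₂/r₁)/(2πkL) per layer, in series:
R_inner film = 1/(h_i·2πr₁L) = 1/(1300×2π×0.075×1) = 0.001632 K/W
R_copper pipe wall = ln(80.2/75)/(2π×387×1) = 2.757×10^-5 K/W
R_mineral wool = ln(99.2/80.2)/(2π×0.036×1) = 0.94 K/W
R_outer film = 1/(h_o·2πr_oL) = 1/(25.4×2π×0.0992×1) = 0.06316 K/W
R_total = 1.005 K/W
Q = ΔT/R_total = 182/1.005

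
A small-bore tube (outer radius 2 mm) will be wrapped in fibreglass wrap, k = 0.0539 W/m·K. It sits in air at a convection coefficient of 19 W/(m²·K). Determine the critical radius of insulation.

For a cylinder r_cr = k/h = 0.0539/19
r_cr = 2.84 mm; since the bare radius (2 mm) is below r_cr, adding a thin layer of insulation will *increase* heat loss.

r_cr ≈ 2.84 mm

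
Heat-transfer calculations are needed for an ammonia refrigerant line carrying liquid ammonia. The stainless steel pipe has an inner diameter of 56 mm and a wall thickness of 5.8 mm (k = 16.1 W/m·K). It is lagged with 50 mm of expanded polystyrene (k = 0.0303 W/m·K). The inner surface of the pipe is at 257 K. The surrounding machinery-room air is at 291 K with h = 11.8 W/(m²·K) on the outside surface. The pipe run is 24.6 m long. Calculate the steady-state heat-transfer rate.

Treating each annulus and film as a series resistance:
R_stainless steel pipe wall = ln(33.8/28)/(2π×16.1×24.6) = 7.565×10^-5 K/W
R_expanded polystyrene = ln(83.8/33.8)/(2π×0.0303×24.6) = 0.1939 K/W
R_outer film = 1/(h_o·2πr_oL) = 1/(11.8×2π×0.0838×24.6) = 0.006543 K/W
R_total = 0.2005 K/W
Q = ΔT/R_total = 34/0.2005

Q ≈ 170 W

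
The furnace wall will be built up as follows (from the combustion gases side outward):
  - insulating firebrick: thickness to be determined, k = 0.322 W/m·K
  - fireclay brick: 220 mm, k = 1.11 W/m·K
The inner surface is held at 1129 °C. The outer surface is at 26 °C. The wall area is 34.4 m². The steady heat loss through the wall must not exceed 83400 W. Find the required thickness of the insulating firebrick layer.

L ≈ 82.7 mm

Using the resistance-network approach (series):
R_fireclay brick = L/(kA) = 0.22/(1.11×34.4) = 0.005762 K/W
Sum of the known resistances R_other = 0.005762 K/W
Required total resistance R_tot = ΔT/Q_allow = 1103/83400 = 0.01323 K/W
R_insulating firebrick = R_tot − R_other = 0.007464 K/W
L = R·k·A = 0.007464×0.322×34.4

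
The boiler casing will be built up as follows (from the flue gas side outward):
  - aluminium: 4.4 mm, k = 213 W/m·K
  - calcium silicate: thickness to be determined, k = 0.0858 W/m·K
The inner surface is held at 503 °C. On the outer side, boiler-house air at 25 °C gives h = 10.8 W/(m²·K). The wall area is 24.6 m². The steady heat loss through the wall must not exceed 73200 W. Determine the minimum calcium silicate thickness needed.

Thermal resistances in series:
R_aluminium = L/(kA) = 0.0044/(213×24.6) = 8.397×10^-7 K/W
R_outer film = 1/(h_o·A) = 1/(10.8×24.6) = 0.003764 K/W
Sum of the known resistances R_other = 0.003765 K/W
Required total resistance R_tot = ΔT/Q_allow = 478/73200 = 0.00653 K/W
R_calcium silicate = R_tot − R_other = 0.002765 K/W
L = R·k·A = 0.002765×0.0858×24.6

L ≈ 5.84 mm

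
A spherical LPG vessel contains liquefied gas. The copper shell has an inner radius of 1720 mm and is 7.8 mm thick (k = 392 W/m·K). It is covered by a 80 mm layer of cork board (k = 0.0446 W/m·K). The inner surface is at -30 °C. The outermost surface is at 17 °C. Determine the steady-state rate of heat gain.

Q ≈ 1030 W

Radial (spherical) resistances in series:
R_copper shell = (1/1.72 − 1/1.7278)/(4π×392) = 5.328×10^-7 K/W
R_cork board = (1/1.7278 − 1/1.8078)/(4π×0.0446) = 0.0457 K/W
R_total = 0.0457 K/W
Q = ΔT/R_total = 47/0.0457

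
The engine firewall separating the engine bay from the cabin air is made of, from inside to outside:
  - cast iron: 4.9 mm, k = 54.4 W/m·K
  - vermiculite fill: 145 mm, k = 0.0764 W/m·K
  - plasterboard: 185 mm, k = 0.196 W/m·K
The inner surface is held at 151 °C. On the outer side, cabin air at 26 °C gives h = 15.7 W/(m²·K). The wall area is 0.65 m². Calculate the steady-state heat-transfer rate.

Series thermal resistances:
R_cast iron = L/(kA) = 0.0049/(54.4×0.65) = 1.386×10^-4 K/W
R_vermiculite fill = L/(kA) = 0.145/(0.0764×0.65) = 2.92 K/W
R_plasterboard = L/(kA) = 0.185/(0.196×0.65) = 1.452 K/W
R_outer film = 1/(h_o·A) = 1/(15.7×0.65) = 0.09799 K/W
R_total = 4.47 K/W
Q = ΔT / R_total = 125 / 4.47

Q ≈ 28 W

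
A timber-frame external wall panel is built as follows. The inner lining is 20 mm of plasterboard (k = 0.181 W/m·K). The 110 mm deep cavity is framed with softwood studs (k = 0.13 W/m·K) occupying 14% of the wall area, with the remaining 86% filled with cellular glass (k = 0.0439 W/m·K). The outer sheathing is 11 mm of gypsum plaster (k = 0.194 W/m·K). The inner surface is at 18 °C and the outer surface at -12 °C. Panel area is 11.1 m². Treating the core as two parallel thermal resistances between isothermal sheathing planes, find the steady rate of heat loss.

Q ≈ 156 W

Sheathing layers in series; stud and cavity paths in parallel between them.
R_inner = 0.02/(0.181×11.1) = 0.009955 K/W
R_stud  = 0.11/(0.13×0.14×11.1) = 0.5445 K/W
R_cav   = 0.11/(0.0439×0.86×11.1) = 0.2625 K/W
1/R_core = 1/R_stud + 1/R_cav → R_core = 0.1771 K/W
R_outer = 0.011/(0.194×11.1) = 0.005108 K/W
R_total = 0.1922 K/W
Q = ΔT/R_total = 30/0.1922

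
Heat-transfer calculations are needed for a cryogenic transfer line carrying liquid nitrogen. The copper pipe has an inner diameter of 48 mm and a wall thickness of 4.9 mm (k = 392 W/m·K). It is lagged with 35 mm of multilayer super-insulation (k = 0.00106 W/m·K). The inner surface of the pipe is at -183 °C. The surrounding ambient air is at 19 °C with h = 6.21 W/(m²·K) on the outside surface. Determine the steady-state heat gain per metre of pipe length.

q′ ≈ 1.69 W/m

Per-layer cylindrical resistances, series-summed:
R_copper pipe wall = ln(28.9/24)/(2π×392×1) = 7.543×10^-5 K/W
R_multilayer super-insulation = ln(63.9/28.9)/(2π×0.00106×1) = 119.1 K/W
R_outer film = 1/(h_o·2πr_oL) = 1/(6.21×2π×0.0639×1) = 0.4011 K/W
R_total = 119.5 K/W
Q = ΔT/R_total = 202/119.5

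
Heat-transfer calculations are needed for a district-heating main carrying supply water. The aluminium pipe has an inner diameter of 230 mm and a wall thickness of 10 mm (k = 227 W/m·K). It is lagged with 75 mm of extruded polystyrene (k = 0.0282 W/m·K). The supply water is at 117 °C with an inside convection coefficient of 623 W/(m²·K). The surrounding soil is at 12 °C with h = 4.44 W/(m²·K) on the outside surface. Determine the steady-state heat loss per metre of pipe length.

q′ ≈ 37 W/m

Radial resistances (cylindrical: R_cond = ln(r_o/r_i)/(2πkL), R_conv = 1/(h·2πrL)):
R_inner film = 1/(h_i·2πr₁L) = 1/(623×2π×0.115×1) = 0.002221 K/W
R_aluminium pipe wall = ln(125/115)/(2π×227×1) = 5.846×10^-5 K/W
R_extruded polystyrene = ln(200/125)/(2π×0.0282×1) = 2.653 K/W
R_outer film = 1/(h_o·2πr_oL) = 1/(4.44×2π×0.2×1) = 0.1792 K/W
R_total = 2.834 K/W
Q = ΔT/R_total = 105/2.834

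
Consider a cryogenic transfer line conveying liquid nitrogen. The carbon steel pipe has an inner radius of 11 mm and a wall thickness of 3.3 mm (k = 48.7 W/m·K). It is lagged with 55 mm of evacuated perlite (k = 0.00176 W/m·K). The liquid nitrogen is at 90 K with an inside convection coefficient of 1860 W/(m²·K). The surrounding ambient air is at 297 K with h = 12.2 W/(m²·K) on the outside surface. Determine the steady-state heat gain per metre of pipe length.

q′ ≈ 1.45 W/m

Per-layer cylindrical resistances, series-summed:
R_inner film = 1/(h_i·2πr₁L) = 1/(1860×2π×0.011×1) = 0.007779 K/W
R_carbon steel pipe wall = ln(14.3/11)/(2π×48.7×1) = 8.574×10^-4 K/W
R_evacuated perlite = ln(69.3/14.3)/(2π×0.00176×1) = 142.7 K/W
R_outer film = 1/(h_o·2πr_oL) = 1/(12.2×2π×0.0693×1) = 0.1882 K/W
R_total = 142.9 K/W
Q = ΔT/R_total = 207/142.9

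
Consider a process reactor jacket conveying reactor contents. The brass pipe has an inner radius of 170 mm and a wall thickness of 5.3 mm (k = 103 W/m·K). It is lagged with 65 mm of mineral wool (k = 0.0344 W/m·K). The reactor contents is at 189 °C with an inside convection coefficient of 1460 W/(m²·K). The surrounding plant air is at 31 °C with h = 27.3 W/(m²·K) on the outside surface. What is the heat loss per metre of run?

Cylindrical conduction, so R = ln(r₂/r₁)/(2πkL) per layer, in series:
R_inner film = 1/(h_i·2πr₁L) = 1/(1460×2π×0.17×1) = 6.412×10^-4 K/W
R_brass pipe wall = ln(175.3/170)/(2π×103×1) = 4.744×10^-5 K/W
R_mineral wool = ln(240.3/175.3)/(2π×0.0344×1) = 1.459 K/W
R_outer film = 1/(h_o·2πr_oL) = 1/(27.3×2π×0.2403×1) = 0.02426 K/W
R_total = 1.484 K/W
Q = ΔT/R_total = 158/1.484

q′ ≈ 106 W/m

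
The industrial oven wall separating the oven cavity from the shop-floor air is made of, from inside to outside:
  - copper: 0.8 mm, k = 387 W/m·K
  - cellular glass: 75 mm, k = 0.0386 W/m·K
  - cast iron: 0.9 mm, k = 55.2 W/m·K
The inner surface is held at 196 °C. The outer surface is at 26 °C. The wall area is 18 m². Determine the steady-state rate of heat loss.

Q ≈ 1570 W

Treating each layer as a thermal resistance in series:
R_copper = L/(kA) = 0.0008/(387×18) = 1.148×10^-7 K/W
R_cellular glass = L/(kA) = 0.075/(0.0386×18) = 0.1079 K/W
R_cast iron = L/(kA) = 0.0009/(55.2×18) = 9.058×10^-7 K/W
R_total = 0.1079 K/W
Q = ΔT / R_total = 170 / 0.1079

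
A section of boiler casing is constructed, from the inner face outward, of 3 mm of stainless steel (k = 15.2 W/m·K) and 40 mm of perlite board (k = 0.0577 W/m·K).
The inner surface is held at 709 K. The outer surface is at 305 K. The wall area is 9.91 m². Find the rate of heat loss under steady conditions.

Model the wall as resistances in series:
R_stainless steel = L/(kA) = 0.003/(15.2×9.91) = 1.992×10^-5 K/W
R_perlite board = L/(kA) = 0.04/(0.0577×9.91) = 0.06995 K/W
R_total = 0.06997 K/W
Q = ΔT / R_total = 404 / 0.06997

Q ≈ 5770 W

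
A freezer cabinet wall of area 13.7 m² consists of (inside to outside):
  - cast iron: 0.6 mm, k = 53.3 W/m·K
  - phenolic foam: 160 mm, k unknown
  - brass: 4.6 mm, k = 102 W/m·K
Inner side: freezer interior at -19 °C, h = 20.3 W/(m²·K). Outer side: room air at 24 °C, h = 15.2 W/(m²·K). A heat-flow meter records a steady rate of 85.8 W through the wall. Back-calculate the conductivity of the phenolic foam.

Series thermal resistances:
R_inner film = 1/(h_i·A) = 1/(20.3×13.7) = 0.003596 K/W
R_cast iron = L/(kA) = 0.0006/(53.3×13.7) = 8.217×10^-7 K/W
R_brass = L/(kA) = 0.0046/(102×13.7) = 3.292×10^-6 K/W
R_outer film = 1/(h_o·A) = 1/(15.2×13.7) = 0.004802 K/W
Sum of known resistances R_other = 0.008402 K/W
Total R = ΔT/Q = 43/85.8 = 0.5012 K/W
R_phenolic foam = R_total − R_other = 0.4928 K/W
k = L/(R·A) = 0.16/(0.4928×13.7)

k ≈ 0.0237 W/(m·K)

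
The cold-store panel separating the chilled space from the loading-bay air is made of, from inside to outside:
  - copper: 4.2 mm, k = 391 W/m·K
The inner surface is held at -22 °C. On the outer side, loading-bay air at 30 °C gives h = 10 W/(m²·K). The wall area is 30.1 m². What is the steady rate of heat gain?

Q ≈ 15700 W

Treating each layer as a thermal resistance in series:
R_copper = L/(kA) = 0.0042/(391×30.1) = 3.569×10^-7 K/W
R_outer film = 1/(h_o·A) = 1/(10×30.1) = 0.003322 K/W
R_total = 0.003323 K/W
Q = ΔT / R_total = 52 / 0.003323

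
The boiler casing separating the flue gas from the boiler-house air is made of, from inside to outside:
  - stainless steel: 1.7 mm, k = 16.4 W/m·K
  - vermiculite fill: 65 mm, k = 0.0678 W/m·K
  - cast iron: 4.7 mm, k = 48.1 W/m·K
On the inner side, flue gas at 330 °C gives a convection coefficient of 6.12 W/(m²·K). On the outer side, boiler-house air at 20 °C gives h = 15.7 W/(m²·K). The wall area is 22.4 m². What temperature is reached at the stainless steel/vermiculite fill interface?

Thermal resistances in series:
R_inner film = 1/(h_i·A) = 1/(6.12×22.4) = 0.007295 K/W
R_stainless steel = L/(kA) = 0.0017/(16.4×22.4) = 4.628×10^-6 K/W
R_vermiculite fill = L/(kA) = 0.065/(0.0678×22.4) = 0.0428 K/W
R_cast iron = L/(kA) = 0.0047/(48.1×22.4) = 4.362×10^-6 K/W
R_outer film = 1/(h_o·A) = 1/(15.7×22.4) = 0.002843 K/W
R_total = 0.05295 K/W;  Q = ΔT/R_total = 310/0.05295 = 5855 W
T_interface = T_inner − Q·ΣR(inner→interface) = 330 − 5850×0.007299

T ≈ 287 °C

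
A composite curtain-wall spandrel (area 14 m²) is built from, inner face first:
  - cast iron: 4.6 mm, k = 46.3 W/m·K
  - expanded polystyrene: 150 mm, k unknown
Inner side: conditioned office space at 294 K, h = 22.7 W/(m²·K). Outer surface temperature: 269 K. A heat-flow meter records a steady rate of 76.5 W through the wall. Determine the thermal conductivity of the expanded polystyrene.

k ≈ 0.0331 W/(m·K)

Using the resistance-network approach (series):
R_inner film = 1/(h_i·A) = 1/(22.7×14) = 0.003147 K/W
R_cast iron = L/(kA) = 0.0046/(46.3×14) = 7.097×10^-6 K/W
Sum of known resistances R_other = 0.003154 K/W
Total R = ΔT/Q = 25/76.5 = 0.3268 K/W
R_expanded polystyrene = R_total − R_other = 0.3236 K/W
k = L/(R·A) = 0.15/(0.3236×14)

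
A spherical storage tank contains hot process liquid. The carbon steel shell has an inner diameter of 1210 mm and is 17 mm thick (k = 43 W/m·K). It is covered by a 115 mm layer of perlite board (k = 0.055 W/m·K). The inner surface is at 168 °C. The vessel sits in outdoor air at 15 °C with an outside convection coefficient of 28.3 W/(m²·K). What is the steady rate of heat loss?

Spherical conduction: R = (1/r_in − 1/r_out)/(4πk) per layer; series-sum.
R_carbon steel shell = (1/0.605 − 1/0.622)/(4π×43) = 8.36×10^-5 K/W
R_perlite board = (1/0.622 − 1/0.737)/(4π×0.055) = 0.363 K/W
R_outer film = 1/(h·4πr_o²) = 1/(28.3×4π×0.737²) = 0.005177 K/W
R_total = 0.3682 K/W
Q = ΔT/R_total = 153/0.3682

Q ≈ 416 W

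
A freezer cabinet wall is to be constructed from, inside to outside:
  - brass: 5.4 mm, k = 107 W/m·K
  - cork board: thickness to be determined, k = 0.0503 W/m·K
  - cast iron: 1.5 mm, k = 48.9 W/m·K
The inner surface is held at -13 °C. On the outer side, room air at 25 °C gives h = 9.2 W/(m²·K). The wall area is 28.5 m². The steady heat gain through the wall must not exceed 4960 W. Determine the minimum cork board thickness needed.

L ≈ 5.51 mm

Thermal resistances in series:
R_brass = L/(kA) = 0.0054/(107×28.5) = 1.771×10^-6 K/W
R_cast iron = L/(kA) = 0.0015/(48.9×28.5) = 1.076×10^-6 K/W
R_outer film = 1/(h_o·A) = 1/(9.2×28.5) = 0.003814 K/W
Sum of the known resistances R_other = 0.003817 K/W
Required total resistance R_tot = ΔT/Q_allow = 38/4960 = 0.007661 K/W
R_cork board = R_tot − R_other = 0.003845 K/W
L = R·k·A = 0.003845×0.0503×28.5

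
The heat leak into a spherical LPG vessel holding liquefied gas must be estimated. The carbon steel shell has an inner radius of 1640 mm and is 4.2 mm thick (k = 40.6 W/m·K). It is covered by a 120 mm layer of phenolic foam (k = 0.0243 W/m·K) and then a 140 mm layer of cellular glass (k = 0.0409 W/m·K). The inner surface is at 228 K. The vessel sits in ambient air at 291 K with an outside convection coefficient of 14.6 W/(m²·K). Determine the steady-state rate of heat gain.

Q ≈ 289 W

Spherical conduction: R = (1/r_in − 1/r_out)/(4πk) per layer; series-sum.
R_carbon steel shell = (1/1.64 − 1/1.6442)/(4π×40.6) = 3.053×10^-6 K/W
R_phenolic foam = (1/1.6442 − 1/1.7642)/(4π×0.0243) = 0.1355 K/W
R_cellular glass = (1/1.7642 − 1/1.9042)/(4π×0.0409) = 0.08108 K/W
R_outer film = 1/(h·4πr_o²) = 1/(14.6×4π×1.9042²) = 0.001503 K/W
R_total = 0.2181 K/W
Q = ΔT/R_total = 63/0.2181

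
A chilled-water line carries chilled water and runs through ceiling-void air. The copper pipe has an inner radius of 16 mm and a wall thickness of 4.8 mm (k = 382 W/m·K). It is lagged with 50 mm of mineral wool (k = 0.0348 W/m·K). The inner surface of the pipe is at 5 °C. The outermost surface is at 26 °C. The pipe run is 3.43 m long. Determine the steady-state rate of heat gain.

For a radial system each layer contributes R = ln(r_out/r_in)/(2πkL); films add R = 1/(hA).
R_copper pipe wall = ln(20.8/16)/(2π×382×3.43) = 3.187×10^-5 K/W
R_mineral wool = ln(70.8/20.8)/(2π×0.0348×3.43) = 1.633 K/W
R_total = 1.633 K/W
Q = ΔT/R_total = 21/1.633

Q ≈ 12.9 W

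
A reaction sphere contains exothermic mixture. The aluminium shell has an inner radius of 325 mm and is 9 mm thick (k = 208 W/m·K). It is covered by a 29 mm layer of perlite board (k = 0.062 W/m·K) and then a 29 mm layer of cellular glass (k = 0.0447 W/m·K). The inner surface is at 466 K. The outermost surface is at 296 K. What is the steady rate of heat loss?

Radial (spherical) resistances in series:
R_aluminium shell = (1/0.325 − 1/0.334)/(4π×208) = 3.172×10^-5 K/W
R_perlite board = (1/0.334 − 1/0.363)/(4π×0.062) = 0.307 K/W
R_cellular glass = (1/0.363 − 1/0.392)/(4π×0.0447) = 0.3628 K/W
R_total = 0.6699 K/W
Q = ΔT/R_total = 170/0.6699

Q ≈ 254 W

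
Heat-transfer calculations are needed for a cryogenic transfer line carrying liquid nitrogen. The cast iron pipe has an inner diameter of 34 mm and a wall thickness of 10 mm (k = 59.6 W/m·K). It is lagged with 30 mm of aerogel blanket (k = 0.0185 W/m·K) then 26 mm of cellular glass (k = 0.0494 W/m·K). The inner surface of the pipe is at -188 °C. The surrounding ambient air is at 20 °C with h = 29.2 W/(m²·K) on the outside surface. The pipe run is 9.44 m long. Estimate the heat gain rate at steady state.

Per-layer cylindrical resistances, series-summed:
R_cast iron pipe wall = ln(27/17)/(2π×59.6×9.44) = 1.309×10^-4 K/W
R_aerogel blanket = ln(57/27)/(2π×0.0185×9.44) = 0.681 K/W
R_cellular glass = ln(83/57)/(2π×0.0494×9.44) = 0.1283 K/W
R_outer film = 1/(h_o·2πr_oL) = 1/(29.2×2π×0.083×9.44) = 0.006956 K/W
R_total = 0.8163 K/W
Q = ΔT/R_total = 208/0.8163

Q ≈ 255 W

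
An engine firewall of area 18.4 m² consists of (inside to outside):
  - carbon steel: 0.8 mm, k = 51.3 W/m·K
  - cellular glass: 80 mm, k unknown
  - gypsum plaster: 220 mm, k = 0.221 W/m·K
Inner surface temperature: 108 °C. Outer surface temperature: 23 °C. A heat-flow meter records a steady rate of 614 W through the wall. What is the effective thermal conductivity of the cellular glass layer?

k ≈ 0.0516 W/(m·K)

Model the wall as resistances in series:
R_carbon steel = L/(kA) = 0.0008/(51.3×18.4) = 8.475×10^-7 K/W
R_gypsum plaster = L/(kA) = 0.22/(0.221×18.4) = 0.0541 K/W
Sum of known resistances R_other = 0.0541 K/W
Total R = ΔT/Q = 85/614 = 0.1384 K/W
R_cellular glass = R_total − R_other = 0.08433 K/W
k = L/(R·A) = 0.08/(0.08433×18.4)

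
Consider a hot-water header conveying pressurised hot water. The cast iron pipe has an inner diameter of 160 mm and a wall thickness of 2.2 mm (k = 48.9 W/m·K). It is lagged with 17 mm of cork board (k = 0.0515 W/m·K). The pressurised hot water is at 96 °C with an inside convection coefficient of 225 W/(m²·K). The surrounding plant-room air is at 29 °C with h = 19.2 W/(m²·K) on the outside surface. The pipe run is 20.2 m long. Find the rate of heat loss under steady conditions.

Q ≈ 2010 W

Per-layer cylindrical resistances, series-summed:
R_inner film = 1/(h_i·2πr₁L) = 1/(225×2π×0.08×20.2) = 4.377×10^-4 K/W
R_cast iron pipe wall = ln(82.2/80)/(2π×48.9×20.2) = 4.371×10^-6 K/W
R_cork board = ln(99.2/82.2)/(2π×0.0515×20.2) = 0.02876 K/W
R_outer film = 1/(h_o·2πr_oL) = 1/(19.2×2π×0.0992×20.2) = 0.004137 K/W
R_total = 0.03334 K/W
Q = ΔT/R_total = 67/0.03334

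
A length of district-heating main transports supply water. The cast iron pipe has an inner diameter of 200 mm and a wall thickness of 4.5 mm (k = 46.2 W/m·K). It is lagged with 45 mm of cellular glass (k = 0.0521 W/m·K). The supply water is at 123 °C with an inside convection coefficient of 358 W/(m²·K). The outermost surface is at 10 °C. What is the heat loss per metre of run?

Radial resistances (cylindrical: R_cond = ln(r_o/r_i)/(2πkL), R_conv = 1/(h·2πrL)):
R_inner film = 1/(h_i·2πr₁L) = 1/(358×2π×0.1×1) = 0.004446 K/W
R_cast iron pipe wall = ln(104.5/100)/(2π×46.2×1) = 1.516×10^-4 K/W
R_cellular glass = ln(149.5/104.5)/(2π×0.0521×1) = 1.094 K/W
R_total = 1.099 K/W
Q = ΔT/R_total = 113/1.099

q′ ≈ 103 W/m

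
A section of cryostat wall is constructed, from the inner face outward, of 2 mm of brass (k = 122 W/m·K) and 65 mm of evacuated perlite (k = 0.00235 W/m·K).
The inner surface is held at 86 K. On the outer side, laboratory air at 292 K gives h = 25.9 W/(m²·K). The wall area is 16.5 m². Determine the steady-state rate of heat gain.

Q ≈ 123 W

Using the resistance-network approach (series):
R_brass = L/(kA) = 0.002/(122×16.5) = 9.935×10^-7 K/W
R_evacuated perlite = L/(kA) = 0.065/(0.00235×16.5) = 1.676 K/W
R_outer film = 1/(h_o·A) = 1/(25.9×16.5) = 0.00234 K/W
R_total = 1.679 K/W
Q = ΔT / R_total = 206 / 1.679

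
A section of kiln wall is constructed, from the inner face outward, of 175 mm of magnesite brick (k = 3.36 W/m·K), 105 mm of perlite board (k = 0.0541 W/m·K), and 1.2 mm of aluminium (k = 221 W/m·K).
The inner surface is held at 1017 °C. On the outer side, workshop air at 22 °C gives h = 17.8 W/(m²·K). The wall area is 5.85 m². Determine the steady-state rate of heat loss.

Q ≈ 2840 W

Using the resistance-network approach (series):
R_magnesite brick = L/(kA) = 0.175/(3.36×5.85) = 0.008903 K/W
R_perlite board = L/(kA) = 0.105/(0.0541×5.85) = 0.3318 K/W
R_aluminium = L/(kA) = 0.0012/(221×5.85) = 9.282×10^-7 K/W
R_outer film = 1/(h_o·A) = 1/(17.8×5.85) = 0.009603 K/W
R_total = 0.3503 K/W
Q = ΔT / R_total = 995 / 0.3503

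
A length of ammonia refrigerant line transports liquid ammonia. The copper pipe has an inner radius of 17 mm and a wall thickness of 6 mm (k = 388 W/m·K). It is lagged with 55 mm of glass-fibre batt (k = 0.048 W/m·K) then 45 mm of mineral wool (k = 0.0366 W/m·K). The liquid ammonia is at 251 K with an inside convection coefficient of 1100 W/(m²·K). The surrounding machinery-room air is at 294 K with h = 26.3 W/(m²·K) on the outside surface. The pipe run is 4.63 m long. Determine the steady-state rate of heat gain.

Treating each annulus and film as a series resistance:
R_inner film = 1/(h_i·2πr₁L) = 1/(1100×2π×0.017×4.63) = 0.001838 K/W
R_copper pipe wall = ln(23/17)/(2π×388×4.63) = 2.678×10^-5 K/W
R_glass-fibre batt = ln(78/23)/(2π×0.048×4.63) = 0.8746 K/W
R_mineral wool = ln(123/78)/(2π×0.0366×4.63) = 0.4278 K/W
R_outer film = 1/(h_o·2πr_oL) = 1/(26.3×2π×0.123×4.63) = 0.01063 K/W
R_total = 1.315 K/W
Q = ΔT/R_total = 43/1.315

Q ≈ 32.7 W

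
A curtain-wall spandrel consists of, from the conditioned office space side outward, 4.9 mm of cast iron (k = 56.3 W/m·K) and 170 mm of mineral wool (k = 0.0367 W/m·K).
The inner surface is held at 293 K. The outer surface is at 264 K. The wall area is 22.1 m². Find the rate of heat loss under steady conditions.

Q ≈ 138 W

Treating each layer as a thermal resistance in series:
R_cast iron = L/(kA) = 0.0049/(56.3×22.1) = 3.938×10^-6 K/W
R_mineral wool = L/(kA) = 0.17/(0.0367×22.1) = 0.2096 K/W
R_total = 0.2096 K/W
Q = ΔT / R_total = 29 / 0.2096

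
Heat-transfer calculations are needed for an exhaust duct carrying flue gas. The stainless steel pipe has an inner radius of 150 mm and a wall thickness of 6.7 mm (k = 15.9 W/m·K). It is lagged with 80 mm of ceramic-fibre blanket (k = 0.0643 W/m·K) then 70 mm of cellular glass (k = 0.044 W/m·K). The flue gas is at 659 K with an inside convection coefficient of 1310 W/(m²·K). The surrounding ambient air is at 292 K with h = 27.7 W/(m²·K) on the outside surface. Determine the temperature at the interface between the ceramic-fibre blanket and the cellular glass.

Treating each annulus and film as a series resistance:
R_inner film = 1/(h_i·2πr₁L) = 1/(1310×2π×0.15×1) = 8.099×10^-4 K/W
R_stainless steel pipe wall = ln(156.7/150)/(2π×15.9×1) = 4.374×10^-4 K/W
R_ceramic-fibre blanket = ln(236.7/156.7)/(2π×0.0643×1) = 1.021 K/W
R_cellular glass = ln(306.7/236.7)/(2π×0.044×1) = 0.9371 K/W
R_outer film = 1/(h_o·2πr_oL) = 1/(27.7×2π×0.3067×1) = 0.01873 K/W
R_total = 1.978 K/W
Q = ΔT/R_total = 367/1.978
Q = 186 W/m
T_interface = T_inner − Q·ΣR(inner→interface) = 659 − 186×1.022

T ≈ 469 K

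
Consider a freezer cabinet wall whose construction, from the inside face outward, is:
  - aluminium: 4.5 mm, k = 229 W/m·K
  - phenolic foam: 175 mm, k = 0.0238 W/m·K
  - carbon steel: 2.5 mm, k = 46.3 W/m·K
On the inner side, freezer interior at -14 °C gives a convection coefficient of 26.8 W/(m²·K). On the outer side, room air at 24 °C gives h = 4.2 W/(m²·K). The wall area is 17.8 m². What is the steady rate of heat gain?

Using the resistance-network approach (series):
R_inner film = 1/(h_i·A) = 1/(26.8×17.8) = 0.002096 K/W
R_aluminium = L/(kA) = 0.0045/(229×17.8) = 1.104×10^-6 K/W
R_phenolic foam = L/(kA) = 0.175/(0.0238×17.8) = 0.4131 K/W
R_carbon steel = L/(kA) = 0.0025/(46.3×17.8) = 3.033×10^-6 K/W
R_outer film = 1/(h_o·A) = 1/(4.2×17.8) = 0.01338 K/W
R_total = 0.4286 K/W
Q = ΔT / R_total = 38 / 0.4286

Q ≈ 88.7 W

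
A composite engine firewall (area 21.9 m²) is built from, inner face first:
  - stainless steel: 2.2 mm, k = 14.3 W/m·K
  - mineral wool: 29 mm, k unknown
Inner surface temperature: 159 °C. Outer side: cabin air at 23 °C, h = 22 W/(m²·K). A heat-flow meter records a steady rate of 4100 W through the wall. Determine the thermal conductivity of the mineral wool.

Series thermal resistances:
R_stainless steel = L/(kA) = 0.0022/(14.3×21.9) = 7.025×10^-6 K/W
R_outer film = 1/(h_o·A) = 1/(22×21.9) = 0.002076 K/W
Sum of known resistances R_other = 0.002083 K/W
Total R = ΔT/Q = 136/4100 = 0.03317 K/W
R_mineral wool = R_total − R_other = 0.03109 K/W
k = L/(R·A) = 0.029/(0.03109×21.9)

k ≈ 0.0426 W/(m·K)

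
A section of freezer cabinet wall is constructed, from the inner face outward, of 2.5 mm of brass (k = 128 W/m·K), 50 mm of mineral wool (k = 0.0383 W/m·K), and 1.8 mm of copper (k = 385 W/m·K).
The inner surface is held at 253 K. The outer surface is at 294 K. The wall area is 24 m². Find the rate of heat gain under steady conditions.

Q ≈ 754 W

Treating each layer as a thermal resistance in series:
R_brass = L/(kA) = 0.0025/(128×24) = 8.138×10^-7 K/W
R_mineral wool = L/(kA) = 0.05/(0.0383×24) = 0.0544 K/W
R_copper = L/(kA) = 0.0018/(385×24) = 1.948×10^-7 K/W
R_total = 0.0544 K/W
Q = ΔT / R_total = 41 / 0.0544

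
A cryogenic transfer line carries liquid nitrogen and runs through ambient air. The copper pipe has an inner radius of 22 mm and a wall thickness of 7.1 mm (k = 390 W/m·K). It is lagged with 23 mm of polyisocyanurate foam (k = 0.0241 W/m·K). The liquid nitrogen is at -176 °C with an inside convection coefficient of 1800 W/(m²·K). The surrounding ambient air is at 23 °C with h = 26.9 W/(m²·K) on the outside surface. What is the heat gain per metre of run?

Per-layer cylindrical resistances, series-summed:
R_inner film = 1/(h_i·2πr₁L) = 1/(1800×2π×0.022×1) = 0.004019 K/W
R_copper pipe wall = ln(29.1/22)/(2π×390×1) = 1.141×10^-4 K/W
R_polyisocyanurate foam = ln(52.1/29.1)/(2π×0.0241×1) = 3.846 K/W
R_outer film = 1/(h_o·2πr_oL) = 1/(26.9×2π×0.0521×1) = 0.1136 K/W
R_total = 3.964 K/W
Q = ΔT/R_total = 199/3.964

q′ ≈ 50.2 W/m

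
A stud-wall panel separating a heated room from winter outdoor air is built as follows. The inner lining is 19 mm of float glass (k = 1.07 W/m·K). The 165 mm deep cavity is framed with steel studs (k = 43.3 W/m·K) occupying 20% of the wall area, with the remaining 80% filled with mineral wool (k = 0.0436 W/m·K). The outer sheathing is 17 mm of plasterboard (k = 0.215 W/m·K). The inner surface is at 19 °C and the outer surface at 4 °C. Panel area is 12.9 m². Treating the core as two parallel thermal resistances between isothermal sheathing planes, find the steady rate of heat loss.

Sheathing layers in series; stud and cavity paths in parallel between them.
R_inner = 0.019/(1.07×12.9) = 0.001377 K/W
R_stud  = 0.165/(43.3×0.2×12.9) = 0.001477 K/W
R_cav   = 0.165/(0.0436×0.8×12.9) = 0.3667 K/W
1/R_core = 1/R_stud + 1/R_cav → R_core = 0.001471 K/W
R_outer = 0.017/(0.215×12.9) = 0.006129 K/W
R_total = 0.008977 K/W
Q = ΔT/R_total = 15/0.008977

Q ≈ 1670 W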